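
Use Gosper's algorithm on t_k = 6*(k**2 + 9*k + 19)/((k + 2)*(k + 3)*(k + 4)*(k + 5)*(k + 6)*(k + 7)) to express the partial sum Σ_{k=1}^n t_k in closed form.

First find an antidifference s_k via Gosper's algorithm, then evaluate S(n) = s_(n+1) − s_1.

S(n) = 2*n*(n**2 + 15*n + 71)/(105*(n**3 + 15*n**2 + 71*n + 105))

r(k) = (k + 2)*(9*k + (k + 1)**2 + 28)/((k + 8)*(k**2 + 9*k + 19)) after simplifying.
Gosper form: A/B · C(k+1)/C(k) with A=k + 2, B=k + 8, C=k**2 + 9*k + 19.
Solve (k + 2)·f(k+1) − (k + 7)·f(k) = k**2 + 9*k + 19.
Bound: deg f ≤ 5.
Solving with deg f ≤ 5: f(k) = k*(k + 3)*(k + 5)*(k**2 + 12*k + 44)/144.
Get s_k = R·t_k = k*(k**2 + 12*k + 44)/(24*(k**3 + 12*k**2 + 44*k + 48)) with R(k) = B(k−1)f(k)/C(k) = k*(k + 3)*(k + 5)*(k + 7)*(k**2 + 12*k + 44)/(144*(k**2 + 9*k + 19)).
Verify: 6*(k**2 + 9*k + 19)/(k**6 + 27*k**5 + 295*k**4 + 1665*k**3 + 5104*k**2 + 8028*k + 5040) matches t_k.
Σ_(k=1)^n t_k = s_(n+1) − s_(1) = ((n**3 + 15*n**2 + 71*n + 57)/(24*(n**3 + 15*n**2 + 71*n + 105))) − (19/840), i.e. 2*n*(n**2 + 15*n + 71)/(105*(n**3 + 15*n**2 + 71*n + 105)).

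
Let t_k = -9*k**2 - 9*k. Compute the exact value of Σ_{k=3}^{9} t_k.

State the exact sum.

Σ = -2898

t_(k+1)/t_k = (k + 2)/k.
Gosper form: A/B · C(k+1)/C(k) with A=1, B=1, C=k**2 + k.
Need (1)·f(k+1) − (1)·f(k) = k**2 + k.
deg f ≤ 3 (via 0,0,2).
Solve for f: f(k) = k*(k - 1)*(k + 1)/3 (degree 3 ≤ 3).
Certificate R = B(k−1)f/C = (k - 1)/3 gives s_k = 3*k*(1 - k**2).
Check: Δs_k = 9*k*(-k - 1). ✓
Sum = s_(10) − s_(3); s_(10) = -2970, s_(3) = -72 ⇒ -2898.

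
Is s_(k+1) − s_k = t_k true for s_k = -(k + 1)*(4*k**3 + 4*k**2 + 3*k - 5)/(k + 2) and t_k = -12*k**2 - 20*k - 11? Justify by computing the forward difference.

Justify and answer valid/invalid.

Invalid: residual (8*k**3 + 40*k**2 + 48*k + 27)/(k**2 + 5*k + 6) ≠ 0.

s_(k+1) = (-4*k**4 - 24*k**3 - 55*k**2 - 52*k - 12)/(k + 3)
s_(k+1) − s_k = (-12*k**4 - 72*k**3 - 143*k**2 - 127*k - 39)/(k**2 + 5*k + 6)
(s_(k+1) − s_k) − t_k = (8*k**3 + 40*k**2 + 48*k + 27)/(k**2 + 5*k + 6)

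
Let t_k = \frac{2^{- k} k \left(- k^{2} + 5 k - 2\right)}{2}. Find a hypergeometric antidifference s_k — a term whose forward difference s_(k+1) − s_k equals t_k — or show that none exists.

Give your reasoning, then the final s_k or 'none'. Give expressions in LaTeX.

s_k = 2^{- k} k \left(k^{2} - 2 k + 1\right)

t_(k+1)/t_k = (k**3 - 2*k**2 - 5*k - 2)/(2*k*(k**2 - 5*k + 2)).
Gosper form: A/B · C(k+1)/C(k) with A=1/2, B=1, C=k**3 - 5*k**2 + 2*k.
Need (1/2)·f(k+1) − (1)·f(k) = k**3 - 5*k**2 + 2*k.
Bound: deg f ≤ 3.
Coefficient equations give f(k) = -2*k*(k - 1)**2.
R(k) = B(k−1)·f(k)/C(k) = -2*(k - 1)**2/(k**2 - 5*k + 2); s_k = R·t_k = k*(k**2 - 2*k + 1)/2**k.
Verify: k*(-k**2 + 5*k - 2)/(2*2**k) matches t_k.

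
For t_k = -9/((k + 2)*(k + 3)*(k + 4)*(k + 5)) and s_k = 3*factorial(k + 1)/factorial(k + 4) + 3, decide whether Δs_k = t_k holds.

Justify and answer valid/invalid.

Valid — Δs_k = t_k.

s_(k+1) = 3*factorial(k + 2)/factorial(k + 5) + 3
s_(k+1) − s_k = -9/((k + 2)*(k + 3)*(k + 4)*(k + 5))
(s_(k+1) − s_k) − t_k = 0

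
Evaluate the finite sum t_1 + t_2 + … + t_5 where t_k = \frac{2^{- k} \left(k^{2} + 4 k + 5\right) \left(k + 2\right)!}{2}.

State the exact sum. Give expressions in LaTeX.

Σ = 5031

t_(k+1)/t_k = (k + 3)*(4*k + (k + 1)**2 + 9)/(2*(k**2 + 4*k + 5)).
Take A(k)=k/2 + 3/2, B(k)=1, C(k)=k**2 + 4*k + 5.
f must satisfy (k/2 + 3/2)·f(k+1) − (1)·f(k) = k**2 + 4*k + 5.
From deg A=1, deg B=0, deg C=2: d=1.
A polynomial solution: f(k) = 2*(k + 2).
So s_k = (B(k−1)f/C)·t_k = (2*(k + 2)/(k**2 + 4*k + 5))·t_k = (k + 2)*factorial(k + 2)/2**k.
Verify: (k**2 + 4*k + 5)*factorial(k + 2)/(2*2**k) matches t_k.
Telescoping: Σ = s_(6) − s_(1) = 5040 − (9) = 5031.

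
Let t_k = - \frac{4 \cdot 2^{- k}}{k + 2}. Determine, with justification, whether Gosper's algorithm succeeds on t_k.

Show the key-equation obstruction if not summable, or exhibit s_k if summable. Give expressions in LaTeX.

t_(k+1)/t_k = (k + 2)/(2*(k + 3)).
Normal form (A,B,C) = (k/2 + 1, k + 3, 1).
Key eq: (k/2 + 1)·f(k+1) = (k + 2)·f(k) + (1).
deg f ≤ -1 (via 1,1,0).
deg f ≤ -1 is impossible — no certificate.

No — key equation has no polynomial f.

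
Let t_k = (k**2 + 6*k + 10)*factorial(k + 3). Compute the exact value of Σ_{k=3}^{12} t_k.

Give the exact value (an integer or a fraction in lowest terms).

Σ = 313841848316400

Ratio r(k) = (k + 4)*(6*k + (k + 1)**2 + 16)/(k**2 + 6*k + 10).
Normal form (A,B,C) = (k + 4, 1, k**2 + 6*k + 10).
Need (k + 4)·f(k+1) − (1)·f(k) = k**2 + 6*k + 10.
Degrees (1,0,2) ⇒ d ≤ 1.
Coefficient equations give f(k) = k + 2.
Certificate R = B(k−1)f/C = (k + 2)/(k**2 + 6*k + 10) gives s_k = (k + 2)*factorial(k + 3).
Verify: (k**2 + 6*k + 10)*factorial(k + 3) matches t_k.
Sum = s_(13) − s_(3); s_(13) = 313841848320000, s_(3) = 3600 ⇒ 313841848316400.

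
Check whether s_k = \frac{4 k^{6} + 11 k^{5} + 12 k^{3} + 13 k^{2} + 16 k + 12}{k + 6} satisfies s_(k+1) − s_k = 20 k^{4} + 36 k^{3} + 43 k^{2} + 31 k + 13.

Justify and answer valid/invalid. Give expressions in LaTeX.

Invalid: residual \frac{3 \left(- 16 k^{5} - 157 k^{4} - 256 k^{3} - 286 k^{2} - 195 k - 74\right)}{k^{2} + 13 k + 42} ≠ 0.

s_(k+1) = (4*k**6 + 35*k**5 + 115*k**4 + 202*k**3 + 219*k**2 + 157*k + 68)/(k + 7)
s_(k+1) − s_k = 2*(10*k**6 + 124*k**5 + 440*k**4 + 667*k**3 + 682*k**2 + 443*k + 162)/(k**2 + 13*k + 42)
(s_(k+1) − s_k) − t_k = 3*(-16*k**5 - 157*k**4 - 256*k**3 - 286*k**2 - 195*k - 74)/(k**2 + 13*k + 42)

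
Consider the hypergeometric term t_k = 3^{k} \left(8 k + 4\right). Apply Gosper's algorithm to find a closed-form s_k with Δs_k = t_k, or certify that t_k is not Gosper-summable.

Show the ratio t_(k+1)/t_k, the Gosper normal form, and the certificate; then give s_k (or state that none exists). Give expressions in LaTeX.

s_k = 4 \cdot 3^{k} \left(k - 1\right)

Compute t_(k+1)/t_k: get 3*(2*k + 3)/(2*k + 1).
So A=3 and B=1, with C=k + 1/2.
Need (3)·f(k+1) − (1)·f(k) = k + 1/2.
deg f ≤ 1 (via 0,0,1).
A polynomial solution: f(k) = (k - 1)/2.
Certificate R = B(k−1)f/C = (k - 1)/(2*k + 1) gives s_k = 4*3**k*(k - 1).
Verify: 3**k*(8*k + 4) matches t_k.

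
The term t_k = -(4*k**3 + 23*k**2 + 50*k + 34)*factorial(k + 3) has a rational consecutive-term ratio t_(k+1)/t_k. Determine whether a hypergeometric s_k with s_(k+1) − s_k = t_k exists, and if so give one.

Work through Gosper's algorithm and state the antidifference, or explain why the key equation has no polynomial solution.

r(k) = (4*k**4 + 51*k**3 + 248*k**2 + 543*k + 444)/(4*k**3 + 23*k**2 + 50*k + 34) after simplifying.
Take A(k)=k + 4, B(k)=1, C(k)=k**3 + 23*k**2/4 + 25*k/2 + 17/2.
f must satisfy (k + 4)·f(k+1) − (1)·f(k) = k**3 + 23*k**2/4 + 25*k/2 + 17/2.
Bound: deg f ≤ 2.
Solving with deg f ≤ 2: f(k) = (4*k**2 + 3*k + 2)/4.
So s_k = (B(k−1)f/C)·t_k = ((4*k**2 + 3*k + 2)/(4*k**3 + 23*k**2 + 50*k + 34))·t_k = -(4*k**2 + 3*k + 2)*factorial(k + 3).
Verify: -(4*k**3 + 23*k**2 + 50*k + 34)*factorial(k + 3) matches t_k.

s_k = -(4*k**2 + 3*k + 2)*factorial(k + 3)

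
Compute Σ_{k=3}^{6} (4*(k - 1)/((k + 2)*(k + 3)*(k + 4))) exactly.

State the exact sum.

Compute t_(k+1)/t_k: get k*(k + 2)/((k - 1)*(k + 5)).
A = k + 2, B = k + 5, C = k - 1.
f must satisfy (k + 2)·f(k+1) − (k + 4)·f(k) = k - 1.
Bound: deg f ≤ 2.
A polynomial solution: f(k) = k*(k - 7)/12.
So s_k = (B(k−1)f/C)·t_k = (k*(k - 7)*(k + 4)/(12*(k - 1)))·t_k = k*(k - 7)/(3*(k + 2)*(k + 3)).
Check: Δs_k = 4*(k - 1)/(k**3 + 9*k**2 + 26*k + 24). ✓
Evaluate s at k=7 and k=3: 0 and -2/15; difference 2/15.

Σ = 2/15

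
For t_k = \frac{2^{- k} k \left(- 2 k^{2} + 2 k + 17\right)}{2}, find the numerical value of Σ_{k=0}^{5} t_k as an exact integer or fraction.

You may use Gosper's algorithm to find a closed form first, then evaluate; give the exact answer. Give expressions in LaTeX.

Ratio r(k) = (k + 1)*(2*k - 2*(k + 1)**2 + 19)/(2*k*(-2*k**2 + 2*k + 17)).
Gosper form: A/B · C(k+1)/C(k) with A=1/2, B=1, C=k**3 - k**2 - 17*k/2.
Key eq: (1/2)·f(k+1) = (1)·f(k) + (k**3 - k**2 - 17*k/2).
deg f ≤ 3 (via 0,0,3).
Match coefficients ⇒ f(k) = -2*k**3 - 4*k**2 + 3*k - 3.
R(k) = B(k−1)·f(k)/C(k) = -2*(2*k**3 + 4*k**2 - 3*k + 3)/(k*(2*k**2 - 2*k - 17)); s_k = R·t_k = (2*k**3 + 4*k**2 - 3*k + 3)/2**k.
s_(k+1) − s_k = k*(-2*k**2 + 2*k + 17)/(2*2**k) = t_k.
Evaluate s at k=6 and k=0: 561/64 and 3; difference 369/64.

Σ = 369/64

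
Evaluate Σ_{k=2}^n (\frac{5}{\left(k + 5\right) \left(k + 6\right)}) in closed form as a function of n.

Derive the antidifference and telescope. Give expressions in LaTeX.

Ratio r(k) = (k + 5)/(k + 7).
A = k + 5, B = k + 7, C = 1.
Need (k + 5)·f(k+1) − (k + 6)·f(k) = 1.
deg f ≤ 1 (via 1,1,0).
Solving with deg f ≤ 1: f(k) = k/5.
R(k) = B(k−1)·f(k)/C(k) = k*(k + 6)/5; s_k = R·t_k = k/(k + 5).
Δs = 5/(k**2 + 11*k + 30), as required.
Σ_(k=2)^n t_k = s_(n+1) − s_(2) = ((n + 1)/(n + 6)) − (2/7), i.e. 5*(n - 1)/(7*(n + 6)).

S(n) = \frac{5 \left(n - 1\right)}{7 \left(n + 6\right)}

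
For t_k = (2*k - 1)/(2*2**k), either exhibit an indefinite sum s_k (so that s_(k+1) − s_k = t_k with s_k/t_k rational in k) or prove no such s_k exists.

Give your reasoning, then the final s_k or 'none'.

t_(k+1)/t_k = (2*k + 1)/(2*(2*k - 1)).
Normal form (A,B,C) = (1/2, 1, k - 1/2).
Set up (1/2)·f(k+1) − (1)·f(k) − (k - 1/2) = 0.
Degrees (0,0,1) ⇒ d ≤ 1.
Solve for f: f(k) = -2*k - 1 (degree 1 ≤ 1).
Get s_k = R·t_k = (-2*k - 1)/2**k with R(k) = B(k−1)f(k)/C(k) = -2*(2*k + 1)/(2*k - 1).
Check: Δs_k = (2*k - 1)/(2*2**k). ✓

s_k = (-2*k - 1)/2**k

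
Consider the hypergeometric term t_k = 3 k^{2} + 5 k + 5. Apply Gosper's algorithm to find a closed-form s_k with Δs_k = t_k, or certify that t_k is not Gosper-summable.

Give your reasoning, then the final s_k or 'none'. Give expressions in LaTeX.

s_k = k \left(k^{2} + k + 3\right)

r(k) = (3*k**2 + 11*k + 13)/(3*k**2 + 5*k + 5) after simplifying.
Normal form (A,B,C) = (1, 1, k**2 + 5*k/3 + 5/3).
Key eq: (1)·f(k+1) = (1)·f(k) + (k**2 + 5*k/3 + 5/3).
d = 3 from the (0,0,2) case.
A polynomial solution: f(k) = k*(k**2 + k + 3)/3.
Get s_k = R·t_k = k*(k**2 + k + 3) with R(k) = B(k−1)f(k)/C(k) = k*(k**2 + k + 3)/(3*k**2 + 5*k + 5).
s_(k+1) − s_k = 3*k**2 + 5*k + 5 = t_k.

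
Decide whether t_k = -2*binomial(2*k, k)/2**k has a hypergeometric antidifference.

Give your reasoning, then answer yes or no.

No — t_k has no hypergeometric antidifference.

t_(k+1)/t_k = (2*k + 1)/(k + 1).
Gosper form: A/B · C(k+1)/C(k) with A=2*k + 1, B=k + 1, C=1.
f must satisfy (2*k + 1)·f(k+1) − (k)·f(k) = 1.
Degrees (1,1,0) ⇒ d ≤ -1.
Negative degree bound (-1): no f exists, t_k not Gosper-summable.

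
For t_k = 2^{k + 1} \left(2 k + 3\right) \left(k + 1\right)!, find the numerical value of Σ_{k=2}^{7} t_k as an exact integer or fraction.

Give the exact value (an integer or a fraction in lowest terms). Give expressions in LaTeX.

Σ = 185794512

Compute t_(k+1)/t_k: get 2*(k + 2)*(2*k + 5)/(2*k + 3).
Normal form (A,B,C) = (2*k + 4, 1, k + 3/2).
Key eq: (2*k + 4)·f(k+1) = (1)·f(k) + (k + 3/2).
d = 0 from the (1,0,1) case.
Solving with deg f ≤ 0: f(k) = 1/2.
Then R = B(k−1)f/C = 1/(2*k + 3), so s_k = R(k)·t_k = 2**(k + 1)*factorial(k + 1).
Δs = 2**(k + 1)*(2*k + 3)*factorial(k + 1), as required.
Evaluate s at k=8 and k=2: 185794560 and 48; difference 185794512.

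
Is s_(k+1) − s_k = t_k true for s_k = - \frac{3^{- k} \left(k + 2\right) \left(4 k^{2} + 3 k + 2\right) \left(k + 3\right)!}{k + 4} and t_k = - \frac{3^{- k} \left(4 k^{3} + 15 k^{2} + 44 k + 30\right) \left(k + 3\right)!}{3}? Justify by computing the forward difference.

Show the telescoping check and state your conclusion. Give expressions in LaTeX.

s_(k+1) = -(k + 3)*(4*k**2 + 11*k + 9)*factorial(k + 4)/(3*3**k*(k + 5))
s_(k+1) − s_k = -(k + 1)*(4*k**4 + 39*k**3 + 158*k**2 + 384*k + 372)*factorial(k + 3)/(3*3**k*(k + 4)*(k + 5))
(s_(k+1) − s_k) − t_k = 2*(4*k**4 + 31*k**3 + 92*k**2 + 197*k + 114)*factorial(k + 3)/(3*3**k*(k + 4)*(k + 5))

Invalid: residual \frac{2 \cdot 3^{- k} \left(4 k^{4} + 31 k^{3} + 92 k^{2} + 197 k + 114\right) \left(k + 3\right)!}{3 \left(k + 4\right) \left(k + 5\right)} ≠ 0.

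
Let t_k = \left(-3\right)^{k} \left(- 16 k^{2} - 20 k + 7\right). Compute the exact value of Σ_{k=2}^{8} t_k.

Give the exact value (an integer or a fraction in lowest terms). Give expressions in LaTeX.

Σ = -6121503

t_(k+1)/t_k = 3*(-16*k**2 - 52*k - 29)/(16*k**2 + 20*k - 7).
Gosper form: A/B · C(k+1)/C(k) with A=-3, B=1, C=k**2 + 5*k/4 - 7/16.
Need (-3)·f(k+1) − (1)·f(k) = k**2 + 5*k/4 - 7/16.
deg f ≤ 2 (via 0,0,2).
Solving with deg f ≤ 2: f(k) = -(4*k**2 - k - 4)/16.
So s_k = (B(k−1)f/C)·t_k = (-(4*k**2 - k - 4)/(16*k**2 + 20*k - 7))·t_k = (-3)**k*(4*k**2 - k - 4).
s_(k+1) − s_k = (-3)**k*(-16*k**2 - 20*k + 7) = t_k.
Sum = s_(9) − s_(2); s_(9) = -6121413, s_(2) = 90 ⇒ -6121503.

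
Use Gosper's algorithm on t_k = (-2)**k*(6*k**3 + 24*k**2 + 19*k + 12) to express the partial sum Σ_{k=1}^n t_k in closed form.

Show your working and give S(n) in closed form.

S(n) = 4*(-2)**n*n**3 + 20*(-2)**n*n**2 + 22*(-2)**n*n + 10*(-2)**n - 10

Step 1: r(k) = 2*(-6*k**3 - 42*k**2 - 85*k - 61)/(6*k**3 + 24*k**2 + 19*k + 12).
Normal form (A,B,C) = (-2, 1, k**3 + 4*k**2 + 19*k/6 + 2).
Solve (-2)·f(k+1) − (1)·f(k) = k**3 + 4*k**2 + 19*k/6 + 2.
From deg A=0, deg B=0, deg C=3: d=3.
A polynomial solution: f(k) = -(2*k**3 + 4*k**2 - 3*k + 2)/6.
Then R = B(k−1)f/C = -(2*k**3 + 4*k**2 - 3*k + 2)/(6*k**3 + 24*k**2 + 19*k + 12), so s_k = R(k)·t_k = (-2)**k*(-2*k**3 - 4*k**2 + 3*k - 2).
s_(k+1) − s_k = (-2)**k*(6*k**3 + 24*k**2 + 19*k + 12) = t_k.
Telescope: S(n) = s_(n+1) − s_(1) = 2*(-2)**n*(2*n**3 + 10*n**2 + 11*n + 5) − (10) = 4*(-2)**n*n**3 + 20*(-2)**n*n**2 + 22*(-2)**n*n + 10*(-2)**n - 10.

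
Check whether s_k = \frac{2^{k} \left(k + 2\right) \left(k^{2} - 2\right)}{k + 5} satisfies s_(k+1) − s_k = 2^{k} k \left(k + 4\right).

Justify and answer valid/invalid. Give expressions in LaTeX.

Invalid: residual \frac{3 \cdot 2^{k} \left(- k^{3} - 8 k^{2} - 20 k - 2\right)}{k^{2} + 11 k + 30} ≠ 0.

s_(k+1) = 2**(k + 1)*(k + 3)*((k + 1)**2 - 2)/(k + 6)
s_(k+1) − s_k = 2**k*(k**4 + 12*k**3 + 50*k**2 + 60*k - 6)/(k**2 + 11*k + 30)
(s_(k+1) − s_k) − t_k = 3*2**k*(-k**3 - 8*k**2 - 20*k - 2)/(k**2 + 11*k + 30)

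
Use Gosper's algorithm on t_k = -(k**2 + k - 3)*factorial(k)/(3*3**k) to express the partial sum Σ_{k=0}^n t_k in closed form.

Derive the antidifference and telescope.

r(k) = (k + 1)*(k + (k + 1)**2 - 2)/(3*(k**2 + k - 3)) after simplifying.
Normal form (A,B,C) = (k/3 + 1/3, 1, k**2 + k - 3).
Set up (k/3 + 1/3)·f(k+1) − (1)·f(k) − (k**2 + k - 3) = 0.
deg f ≤ 1 (via 1,0,2).
Solving with deg f ≤ 1: f(k) = 3*(k + 2).
R(k) = B(k−1)·f(k)/C(k) = 3*(k + 2)/(k**2 + k - 3); s_k = R·t_k = -(k + 2)*factorial(k)/3**k.
Δs = -(k**2 + k - 3)*factorial(k)/(3*3**k), as required.
Evaluate: s_(n+1) = -3**(-n - 1)*(n + 3)*factorial(n + 1); subtract s_(0) = -2 ⇒ S(n) = (6*3**n - n**2*factorial(n) - 4*n*factorial(n) - 3*factorial(n))/(3*3**n).

S(n) = (6*3**n - n**2*factorial(n) - 4*n*factorial(n) - 3*factorial(n))/(3*3**n)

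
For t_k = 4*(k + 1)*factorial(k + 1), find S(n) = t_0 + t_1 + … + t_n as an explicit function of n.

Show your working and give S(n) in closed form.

S(n) = 4*factorial(n + 2) - 4

Compute t_(k+1)/t_k: get (k + 2)**2/(k + 1).
Normal form (A,B,C) = (k + 2, 1, k + 1).
Need (k + 2)·f(k+1) − (1)·f(k) = k + 1.
Bound: deg f ≤ 0.
Match coefficients ⇒ f(k) = 1.
Get s_k = R·t_k = 4*factorial(k + 1) with R(k) = B(k−1)f(k)/C(k) = 1/(k + 1).
s_(k+1) − s_k = 4*(k + 1)*factorial(k + 1) = t_k.
s_(n+1) = 4*factorial(n + 2) and s_(0) = 4, so S(n) = 4*factorial(n + 2) - 4.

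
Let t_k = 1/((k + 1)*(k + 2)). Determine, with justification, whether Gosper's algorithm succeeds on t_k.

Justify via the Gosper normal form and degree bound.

Yes. s_k = k/(k + 1).

t_(k+1)/t_k = (k + 1)/(k + 3).
So A=k + 1 and B=k + 3, with C=1.
Set up (k + 1)·f(k+1) − (k + 2)·f(k) − (1) = 0.
Degrees (1,1,0) ⇒ d ≤ 1.
Coefficient equations give f(k) = k.
Get s_k = R·t_k = k/(k + 1) with R(k) = B(k−1)f(k)/C(k) = k*(k + 2).
Check: Δs_k = 1/(k**2 + 3*k + 2). ✓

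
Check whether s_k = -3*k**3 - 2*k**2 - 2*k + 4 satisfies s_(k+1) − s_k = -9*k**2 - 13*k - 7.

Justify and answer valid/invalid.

Valid — Δs_k = t_k.

s_(k+1) = -3*k**3 - 11*k**2 - 15*k - 3
s_(k+1) − s_k = -9*k**2 - 13*k - 7
(s_(k+1) − s_k) − t_k = 0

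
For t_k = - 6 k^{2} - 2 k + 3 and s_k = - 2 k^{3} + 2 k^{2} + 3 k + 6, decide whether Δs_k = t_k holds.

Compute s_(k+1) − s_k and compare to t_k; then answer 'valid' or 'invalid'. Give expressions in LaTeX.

valid (s_(k+1) − s_k reduces to t_k)

s_(k+1) = -2*k**3 - 4*k**2 + k + 9
s_(k+1) − s_k = -6*k**2 - 2*k + 3
(s_(k+1) − s_k) − t_k = 0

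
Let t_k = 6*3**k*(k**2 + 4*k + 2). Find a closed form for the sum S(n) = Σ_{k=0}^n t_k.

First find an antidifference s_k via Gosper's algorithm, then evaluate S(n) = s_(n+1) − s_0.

r(k) = 3*(k**2 + 6*k + 7)/(k**2 + 4*k + 2) after simplifying.
Normal form (A,B,C) = (3, 1, k**2 + 4*k + 2).
Need (3)·f(k+1) − (1)·f(k) = k**2 + 4*k + 2.
From deg A=0, deg B=0, deg C=2: d=2.
A polynomial solution: f(k) = (k**2 + k - 1)/2.
Then R = B(k−1)f/C = (k**2 + k - 1)/(2*(k**2 + 4*k + 2)), so s_k = R(k)·t_k = 3**(k + 1)*(k**2 + k - 1).
Δs = 6*3**k*(k**2 + 4*k + 2), as required.
Σ_(k=0)^n t_k = s_(n+1) − s_(0) = (3**(n + 2)*(n**2 + 3*n + 1)) − (-3), i.e. 9*3**n*n**2 + 27*3**n*n + 9*3**n + 3.

S(n) = 9*3**n*n**2 + 27*3**n*n + 9*3**n + 3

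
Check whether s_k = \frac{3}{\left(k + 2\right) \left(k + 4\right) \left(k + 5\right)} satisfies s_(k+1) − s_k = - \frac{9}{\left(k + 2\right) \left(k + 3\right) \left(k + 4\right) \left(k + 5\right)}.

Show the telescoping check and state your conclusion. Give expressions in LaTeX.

s_(k+1) = 3/((k + 3)*(k + 5)*(k + 6))
s_(k+1) − s_k = 3*(-3*k - 10)/(k**5 + 20*k**4 + 155*k**3 + 580*k**2 + 1044*k + 720)
(s_(k+1) − s_k) − t_k = 24/(k**5 + 20*k**4 + 155*k**3 + 580*k**2 + 1044*k + 720)

Invalid: residual \frac{24}{k^{5} + 20 k^{4} + 155 k^{3} + 580 k^{2} + 1044 k + 720} ≠ 0.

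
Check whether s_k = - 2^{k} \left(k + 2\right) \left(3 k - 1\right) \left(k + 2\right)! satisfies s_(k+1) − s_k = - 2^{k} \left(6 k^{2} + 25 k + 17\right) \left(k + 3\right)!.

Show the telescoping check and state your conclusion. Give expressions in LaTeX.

s_(k+1) = -2**(k + 1)*(k + 3)*(3*k + 2)*factorial(k + 3)
s_(k+1) − s_k = -2**k*(6*k**3 + 37*k**2 + 73*k + 38)*factorial(k + 2)
(s_(k+1) − s_k) − t_k = 2**k*(k + 1)*(6*k + 13)*factorial(k + 2)

Invalid: residual 2^{k} \left(k + 1\right) \left(6 k + 13\right) \left(k + 2\right)! ≠ 0.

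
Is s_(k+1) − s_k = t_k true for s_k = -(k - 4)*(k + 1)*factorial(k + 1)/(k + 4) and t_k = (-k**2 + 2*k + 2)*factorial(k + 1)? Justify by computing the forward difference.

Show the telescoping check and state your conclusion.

s_(k+1) = -(k - 3)*(k + 2)*factorial(k + 2)/(k + 5)
s_(k+1) − s_k = (-k**4 - 4*k**3 + 6*k**2 + 25*k + 28)*factorial(k + 1)/((k + 4)*(k + 5))
(s_(k+1) − s_k) − t_k = 3*(k**3 + 2*k**2 - 11*k - 4)*factorial(k + 1)/((k + 4)*(k + 5))

Invalid: residual 3*(k**3 + 2*k**2 - 11*k - 4)*factorial(k + 1)/((k + 4)*(k + 5)) ≠ 0.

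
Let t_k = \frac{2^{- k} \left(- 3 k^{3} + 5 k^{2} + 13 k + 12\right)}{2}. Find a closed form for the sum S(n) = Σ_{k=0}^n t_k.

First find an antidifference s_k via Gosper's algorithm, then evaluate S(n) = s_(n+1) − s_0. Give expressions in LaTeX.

The ratio is (3*k**3 + 4*k**2 - 14*k - 27)/(2*(3*k**3 - 5*k**2 - 13*k - 12)).
Take A(k)=1/2, B(k)=1, C(k)=k**3 - 5*k**2/3 - 13*k/3 - 4.
Need (1/2)·f(k+1) − (1)·f(k) = k**3 - 5*k**2/3 - 13*k/3 - 4.
deg f ≤ 3 (via 0,0,3).
A polynomial solution: f(k) = -2*(3*k**3 + 4*k**2 + 4*k - 1)/3.
Then R = B(k−1)f/C = -2*(3*k**3 + 4*k**2 + 4*k - 1)/(3*k**3 - 5*k**2 - 13*k - 12), so s_k = R(k)·t_k = (3*k**3 + 4*k**2 + 4*k - 1)/2**k.
Δs = (-3*k**3 + 5*k**2 + 13*k + 12)/(2*2**k), as required.
Σ_(k=0)^n t_k = s_(n+1) − s_(0) = (2**(-n - 1)*(3*n**3 + 13*n**2 + 21*n + 10)) − (-1), i.e. 2**(-n - 1)*(2**(n + 1) + 3*n**3 + 13*n**2 + 21*n + 10).

S(n) = 2^{- n - 1} \left(2^{n + 1} + 3 n^{3} + 13 n^{2} + 21 n + 10\right)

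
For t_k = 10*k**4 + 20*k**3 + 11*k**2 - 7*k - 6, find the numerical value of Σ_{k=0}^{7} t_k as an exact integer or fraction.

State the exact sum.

t_(k+1)/t_k = (10*k**4 + 60*k**3 + 131*k**2 + 115*k + 28)/(10*k**4 + 20*k**3 + 11*k**2 - 7*k - 6).
Factor: A=1; B=1; C=k**4 + 2*k**3 + 11*k**2/10 - 7*k/10 - 3/5.
f must satisfy (1)·f(k+1) − (1)·f(k) = k**4 + 2*k**3 + 11*k**2/10 - 7*k/10 - 3/5.
d = 5 from the (0,0,4) case.
A polynomial solution: f(k) = k*(2*k**4 - 3*k**2 - 4*k - 1)/10.
So s_k = (B(k−1)f/C)·t_k = (k*(2*k**4 - 3*k**2 - 4*k - 1)/(10*k**4 + 20*k**3 + 11*k**2 - 7*k - 6))·t_k = k*(2*k**4 - 3*k**2 - 4*k - 1).
Verify: 10*k**4 + 20*k**3 + 11*k**2 - 7*k - 6 matches t_k.
Sum = s_(8) − s_(0); s_(8) = 63736, s_(0) = 0 ⇒ 63736.

Σ = 63736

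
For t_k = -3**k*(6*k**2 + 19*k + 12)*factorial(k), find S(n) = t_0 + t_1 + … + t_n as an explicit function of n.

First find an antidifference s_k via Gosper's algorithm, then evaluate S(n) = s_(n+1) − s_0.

S(n) = -6*3**n*n**2*factorial(n) - 21*3**n*n*factorial(n) - 15*3**n*factorial(n) + 3

The ratio is 3*(6*k**3 + 37*k**2 + 68*k + 37)/(6*k**2 + 19*k + 12).
A = 3*k + 3, B = 1, C = k**2 + 19*k/6 + 2.
f must satisfy (3*k + 3)·f(k+1) − (1)·f(k) = k**2 + 19*k/6 + 2.
d = 1 from the (1,0,2) case.
Solving with deg f ≤ 1: f(k) = (2*k + 3)/6.
Get s_k = R·t_k = -3**k*(2*k + 3)*factorial(k) with R(k) = B(k−1)f(k)/C(k) = (2*k + 3)/(6*k**2 + 19*k + 12).
s_(k+1) − s_k = -3**k*(6*k**2 + 19*k + 12)*factorial(k) = t_k.
Σ_(k=0)^n t_k = s_(n+1) − s_(0) = (-3**(n + 1)*(2*n + 5)*factorial(n + 1)) − (-3), i.e. -6*3**n*n**2*factorial(n) - 21*3**n*n*factorial(n) - 15*3**n*factorial(n) + 3.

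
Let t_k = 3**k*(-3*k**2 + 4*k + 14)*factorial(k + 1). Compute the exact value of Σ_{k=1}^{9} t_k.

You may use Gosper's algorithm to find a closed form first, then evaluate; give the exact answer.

Σ = -14142282739218

r(k) = 3*(3*k**3 + 8*k**2 - 11*k - 30)/(3*k**2 - 4*k - 14) after simplifying.
Factor: A=3*k + 6; B=1; C=k**2 - 4*k/3 - 14/3.
Key eq: (3*k + 6)·f(k+1) = (1)·f(k) + (k**2 - 4*k/3 - 14/3).
Bound: deg f ≤ 1.
Coefficient equations give f(k) = (k - 4)/3.
R(k) = B(k−1)·f(k)/C(k) = (k - 4)/(3*k**2 - 4*k - 14); s_k = R·t_k = -3**k*(k - 4)*factorial(k + 1).
Verify: 3**k*(-3*k**2 + 4*k + 14)*factorial(k + 1) matches t_k.
Telescoping: Σ = s_(10) − s_(1) = -14142282739200 − (18) = -14142282739218.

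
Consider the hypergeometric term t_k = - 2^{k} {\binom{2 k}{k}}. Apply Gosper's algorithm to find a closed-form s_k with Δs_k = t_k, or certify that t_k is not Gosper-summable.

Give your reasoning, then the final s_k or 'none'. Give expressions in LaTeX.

Ratio r(k) = 4*(2*k + 1)/(k + 1).
Take A(k)=8*k + 4, B(k)=k + 1, C(k)=1.
f must satisfy (8*k + 4)·f(k+1) − (k)·f(k) = 1.
Degrees (1,1,0) ⇒ d ≤ -1.
Negative degree bound (-1): no f exists, t_k not Gosper-summable.

no hypergeometric antidifference exists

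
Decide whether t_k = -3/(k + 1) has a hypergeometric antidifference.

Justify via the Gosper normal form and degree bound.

t_(k+1)/t_k = (k + 1)/(k + 2).
So A=k + 1 and B=k + 2, with C=1.
f must satisfy (k + 1)·f(k+1) − (k + 1)·f(k) = 1.
Degrees (1,1,0) ⇒ d ≤ 0.
Generic f = c0 gives residual -1; -1 = 0 cannot hold, so t_k is not Gosper-summable.

No; the coefficient equations for f are inconsistent.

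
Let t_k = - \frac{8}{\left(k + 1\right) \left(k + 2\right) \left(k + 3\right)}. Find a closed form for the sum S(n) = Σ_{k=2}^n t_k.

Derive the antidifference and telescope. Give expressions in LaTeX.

S(n) = \frac{- n^{2} - 5 n + 6}{3 \left(n^{2} + 5 n + 6\right)}

Compute t_(k+1)/t_k: get (k + 1)/(k + 4).
Take A(k)=k + 1, B(k)=k + 4, C(k)=1.
Solve (k + 1)·f(k+1) − (k + 3)·f(k) = 1.
From deg A=1, deg B=1, deg C=0: d=2.
Coefficient equations give f(k) = k*(k + 3)/4.
Certificate R = B(k−1)f/C = k*(k + 3)**2/4 gives s_k = 2*k*(-k - 3)/((k + 1)*(k + 2)).
Check: Δs_k = -8/(k**3 + 6*k**2 + 11*k + 6). ✓
Σ_(k=2)^n t_k = s_(n+1) − s_(2) = (2*(-n**2 - 5*n - 4)/(n**2 + 5*n + 6)) − (-5/3), i.e. (-n**2 - 5*n + 6)/(3*(n**2 + 5*n + 6)).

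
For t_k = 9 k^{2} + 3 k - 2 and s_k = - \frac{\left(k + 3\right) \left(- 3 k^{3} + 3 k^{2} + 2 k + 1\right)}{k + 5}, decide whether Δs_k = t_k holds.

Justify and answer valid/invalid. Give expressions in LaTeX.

s_(k+1) = (3*k**4 + 18*k**3 + 25*k**2 + k - 12)/(k + 6)
s_(k+1) − s_k = (9*k**4 + 90*k**3 + 199*k**2 + 38*k - 42)/(k**2 + 11*k + 30)
(s_(k+1) − s_k) − t_k = 6*(-2*k**3 - 17*k**2 - 5*k + 3)/(k**2 + 11*k + 30)

Invalid: residual \frac{6 \left(- 2 k^{3} - 17 k^{2} - 5 k + 3\right)}{k^{2} + 11 k + 30} ≠ 0.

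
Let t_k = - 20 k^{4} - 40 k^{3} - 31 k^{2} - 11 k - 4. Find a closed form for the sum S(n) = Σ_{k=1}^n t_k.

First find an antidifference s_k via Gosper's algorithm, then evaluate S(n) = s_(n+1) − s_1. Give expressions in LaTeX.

r(k) = (20*k**4 + 120*k**3 + 271*k**2 + 273*k + 106)/(20*k**4 + 40*k**3 + 31*k**2 + 11*k + 4) after simplifying.
A = 1, B = 1, C = k**4 + 2*k**3 + 31*k**2/20 + 11*k/20 + 1/5.
Solve (1)·f(k+1) − (1)·f(k) = k**4 + 2*k**3 + 31*k**2/20 + 11*k/20 + 1/5.
deg f ≤ 5 (via 0,0,4).
Match coefficients ⇒ f(k) = k*(4*k**4 - 3*k**2 + 3)/20.
Certificate R = B(k−1)f/C = k*(4*k**4 - 3*k**2 + 3)/(20*k**4 + 40*k**3 + 31*k**2 + 11*k + 4) gives s_k = k*(-4*k**4 + 3*k**2 - 3).
s_(k+1) − s_k = -20*k**4 - 40*k**3 - 31*k**2 - 11*k - 4 = t_k.
s_(n+1) = -4*n**5 - 20*n**4 - 37*n**3 - 31*n**2 - 14*n - 4 and s_(1) = -4, so S(n) = n*(-4*n**4 - 20*n**3 - 37*n**2 - 31*n - 14).

S(n) = n \left(- 4 n^{4} - 20 n^{3} - 37 n^{2} - 31 n - 14\right)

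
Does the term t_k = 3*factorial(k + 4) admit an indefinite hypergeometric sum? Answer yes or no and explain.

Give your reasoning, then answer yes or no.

No. Not Gosper-summable.

r(k) = k + 5 after simplifying.
Factor: A=k + 5; B=1; C=1.
f must satisfy (k + 5)·f(k+1) − (1)·f(k) = 1.
deg f ≤ -1 (via 1,0,0).
deg f ≤ -1 is impossible — no certificate.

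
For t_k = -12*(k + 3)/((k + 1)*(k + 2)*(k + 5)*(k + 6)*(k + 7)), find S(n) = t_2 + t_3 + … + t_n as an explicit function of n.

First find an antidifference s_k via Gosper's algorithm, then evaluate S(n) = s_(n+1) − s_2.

S(n) = (-n**3 - 15*n**2 - 68*n + 84)/(42*(n**3 + 15*n**2 + 68*n + 84))

r(k) = (k + 1)*(k + 4)*(k + 5)/((k + 3)**2*(k + 8)) after simplifying.
Take A(k)=k + 1, B(k)=k + 8, C(k)=k**3 + 10*k**2 + 33*k + 36.
Solve (k + 1)·f(k+1) − (k + 7)·f(k) = k**3 + 10*k**2 + 33*k + 36.
Degrees (1,1,3) ⇒ d ≤ 6.
Match coefficients ⇒ f(k) = k*(k + 2)*(k + 3)*(k + 4)*(k**2 + 12*k + 41)/90.
So s_k = (B(k−1)f/C)·t_k = (k*(k + 2)*(k + 7)*(k**2 + 12*k + 41)/(90*(k + 3)))·t_k = 2*k*(-k**2 - 12*k - 41)/(15*(k**3 + 12*k**2 + 41*k + 30)).
s_(k+1) − s_k = 12*(-k - 3)/(k**5 + 21*k**4 + 163*k**3 + 567*k**2 + 844*k + 420) = t_k.
Telescope: S(n) = s_(n+1) − s_(2) = 2*(-n**3 - 15*n**2 - 68*n - 54)/(15*(n**3 + 15*n**2 + 68*n + 84)) − (-23/210) = (-n**3 - 15*n**2 - 68*n + 84)/(42*(n**3 + 15*n**2 + 68*n + 84)).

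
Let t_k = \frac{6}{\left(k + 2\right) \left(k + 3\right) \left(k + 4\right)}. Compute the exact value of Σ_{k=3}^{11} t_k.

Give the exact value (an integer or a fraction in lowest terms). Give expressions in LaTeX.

t_(k+1)/t_k = (k + 2)/(k + 5).
A = k + 2, B = k + 5, C = 1.
f must satisfy (k + 2)·f(k+1) − (k + 4)·f(k) = 1.
Bound: deg f ≤ 2.
Match coefficients ⇒ f(k) = k*(k + 5)/12.
R(k) = B(k−1)·f(k)/C(k) = k*(k + 4)*(k + 5)/12; s_k = R·t_k = k*(k + 5)/(2*(k + 2)*(k + 3)).
Δs = 6/(k**3 + 9*k**2 + 26*k + 24), as required.
Sum = s_(12) − s_(3); s_(12) = 17/35, s_(3) = 2/5 ⇒ 3/35.

Σ = 3/35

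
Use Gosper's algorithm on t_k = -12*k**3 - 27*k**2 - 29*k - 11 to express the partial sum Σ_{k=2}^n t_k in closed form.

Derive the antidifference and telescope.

S(n) = -3*n**4 - 15*n**3 - 31*n**2 - 30*n + 79

The ratio is (12*k**3 + 63*k**2 + 119*k + 79)/(12*k**3 + 27*k**2 + 29*k + 11).
A = 1, B = 1, C = k**3 + 9*k**2/4 + 29*k/12 + 11/12.
Set up (1)·f(k+1) − (1)·f(k) − (k**3 + 9*k**2/4 + 29*k/12 + 11/12) = 0.
From deg A=0, deg B=0, deg C=3: d=4.
Coefficient equations give f(k) = k*(3*k**3 + 3*k**2 + 4*k + 1)/12.
Get s_k = R·t_k = k*(-3*k**3 - 3*k**2 - 4*k - 1) with R(k) = B(k−1)f(k)/C(k) = k*(3*k**3 + 3*k**2 + 4*k + 1)/(12*k**3 + 27*k**2 + 29*k + 11).
Verify: -12*k**3 - 27*k**2 - 29*k - 11 matches t_k.
s_(n+1) = -3*n**4 - 15*n**3 - 31*n**2 - 30*n - 11 and s_(2) = -90, so S(n) = -3*n**4 - 15*n**3 - 31*n**2 - 30*n + 79.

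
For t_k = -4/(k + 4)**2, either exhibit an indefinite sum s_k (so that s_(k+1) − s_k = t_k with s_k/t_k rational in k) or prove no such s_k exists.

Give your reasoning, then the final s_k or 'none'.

not Gosper-summable; s_k does not exist

The ratio is (k + 4)**2/(k + 5)**2.
Take A(k)=k**2 + 8*k + 16, B(k)=k**2 + 10*k + 25, C(k)=1.
f must satisfy (k**2 + 8*k + 16)·f(k+1) − (k**2 + 8*k + 16)·f(k) = 1.
d = 0 from the (2,2,0) case.
Put f(k) = c0: A·f(k+1) − B(k−1)·f(k) − C = -1; need -1 = 0 — inconsistent ⇒ no f, not summable.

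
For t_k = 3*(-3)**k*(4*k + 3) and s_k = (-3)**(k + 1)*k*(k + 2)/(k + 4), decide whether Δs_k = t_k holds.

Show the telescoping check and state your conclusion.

s_(k+1) = (-3)**(k + 2)*(k + 1)*(k + 3)/(k + 5)
s_(k+1) − s_k = 3*(-3)**k*(4*k**3 + 31*k**2 + 67*k + 36)/(k**2 + 9*k + 20)
(s_(k+1) − s_k) − t_k = (-3)**(k + 1)*(8*k**2 + 40*k + 24)/(k**2 + 9*k + 20)

Invalid: residual (-3)**(k + 1)*(8*k**2 + 40*k + 24)/(k**2 + 9*k + 20) ≠ 0.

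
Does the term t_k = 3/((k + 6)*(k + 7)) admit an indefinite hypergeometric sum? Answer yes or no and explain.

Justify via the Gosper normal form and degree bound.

Ratio r(k) = (k + 6)/(k + 8).
A = k + 6, B = k + 8, C = 1.
Need (k + 6)·f(k+1) − (k + 7)·f(k) = 1.
Degrees (1,1,0) ⇒ d ≤ 1.
Coefficient equations give f(k) = k/6.
Certificate R = B(k−1)f/C = k*(k + 7)/6 gives s_k = k/(2*(k + 6)).
Verify: 3/(k**2 + 13*k + 42) matches t_k.

Yes. s_k = k/(2*(k + 6)).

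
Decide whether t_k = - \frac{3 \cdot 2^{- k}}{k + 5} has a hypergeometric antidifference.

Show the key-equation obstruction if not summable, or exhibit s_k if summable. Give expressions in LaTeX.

r(k) = (k + 5)/(2*(k + 6)) after simplifying.
Factor: A=k/2 + 5/2; B=k + 6; C=1.
Need (k/2 + 5/2)·f(k+1) − (k + 5)·f(k) = 1.
From deg A=1, deg B=1, deg C=0: d=-1.
deg f ≤ -1 is impossible — no certificate.

No; the degree bound rules out any f.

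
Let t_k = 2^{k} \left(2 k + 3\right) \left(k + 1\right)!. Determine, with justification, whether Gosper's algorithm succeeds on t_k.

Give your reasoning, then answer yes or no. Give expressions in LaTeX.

t_(k+1)/t_k = 2*(k + 2)*(2*k + 5)/(2*k + 3).
Factor: A=2*k + 4; B=1; C=k + 3/2.
f must satisfy (2*k + 4)·f(k+1) − (1)·f(k) = k + 3/2.
From deg A=1, deg B=0, deg C=1: d=0.
Match coefficients ⇒ f(k) = 1/2.
Get s_k = R·t_k = 2**k*factorial(k + 1) with R(k) = B(k−1)f(k)/C(k) = 1/(2*k + 3).
Check: Δs_k = 2**k*(2*k + 3)*factorial(k + 1). ✓

Yes. s_k = 2^{k} \left(k + 1\right)!.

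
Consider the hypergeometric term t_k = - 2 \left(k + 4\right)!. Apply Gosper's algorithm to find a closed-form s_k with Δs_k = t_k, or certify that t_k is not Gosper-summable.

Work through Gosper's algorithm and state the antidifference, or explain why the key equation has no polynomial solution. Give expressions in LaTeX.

not Gosper-summable; s_k does not exist

The ratio is k + 5.
A = k + 5, B = 1, C = 1.
Set up (k + 5)·f(k+1) − (1)·f(k) − (1) = 0.
d = -1 from the (1,0,0) case.
Negative degree bound (-1): no f exists, t_k not Gosper-summable.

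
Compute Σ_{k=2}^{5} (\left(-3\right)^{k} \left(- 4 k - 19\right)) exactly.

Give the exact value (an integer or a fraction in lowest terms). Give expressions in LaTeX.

Σ = 7236

r(k) = 3*(-4*k - 23)/(4*k + 19) after simplifying.
So A=-3 and B=1, with C=k + 19/4.
f must satisfy (-3)·f(k+1) − (1)·f(k) = k + 19/4.
d = 1 from the (0,0,1) case.
Match coefficients ⇒ f(k) = -(k + 4)/4.
Get s_k = R·t_k = (-3)**k*(k + 4) with R(k) = B(k−1)f(k)/C(k) = -(k + 4)/(4*k + 19).
Δs = (-3)**k*(-4*k - 19), as required.
Telescoping: Σ = s_(6) − s_(2) = 7290 − (54) = 7236.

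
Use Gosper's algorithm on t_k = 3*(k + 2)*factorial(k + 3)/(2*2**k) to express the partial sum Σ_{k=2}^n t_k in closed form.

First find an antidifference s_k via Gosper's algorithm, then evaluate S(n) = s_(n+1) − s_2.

S(n) = -90 + 3*factorial(n + 4)/(2*2**n)

Ratio r(k) = (k + 3)*(k + 4)/(2*(k + 2)).
Normal form (A,B,C) = (k/2 + 2, 1, k + 2).
Key eq: (k/2 + 2)·f(k+1) = (1)·f(k) + (k + 2).
d = 0 from the (1,0,1) case.
A polynomial solution: f(k) = 2.
So s_k = (B(k−1)f/C)·t_k = (2/(k + 2))·t_k = 3*factorial(k + 3)/2**k.
s_(k+1) − s_k = 3*(k + 2)*factorial(k + 3)/(2*2**k) = t_k.
Σ_(k=2)^n t_k = s_(n+1) − s_(2) = (3*2**(-n - 1)*factorial(n + 4)) − (90), i.e. -90 + 3*factorial(n + 4)/(2*2**n).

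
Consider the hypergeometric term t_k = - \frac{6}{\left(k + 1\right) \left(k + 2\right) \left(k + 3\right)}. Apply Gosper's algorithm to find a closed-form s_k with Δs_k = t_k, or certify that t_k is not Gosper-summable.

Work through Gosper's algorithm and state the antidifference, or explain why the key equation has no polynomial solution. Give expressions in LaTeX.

s_k = \frac{3 k \left(- k - 3\right)}{2 \left(k + 1\right) \left(k + 2\right)}

The ratio is (k + 1)/(k + 4).
Take A(k)=k + 1, B(k)=k + 4, C(k)=1.
Need (k + 1)·f(k+1) − (k + 3)·f(k) = 1.
Degrees (1,1,0) ⇒ d ≤ 2.
Solve for f: f(k) = k*(k + 3)/4 (degree 2 ≤ 2).
Get s_k = R·t_k = 3*k*(-k - 3)/(2*(k + 1)*(k + 2)) with R(k) = B(k−1)f(k)/C(k) = k*(k + 3)**2/4.
s_(k+1) − s_k = -6/(k**3 + 6*k**2 + 11*k + 6) = t_k.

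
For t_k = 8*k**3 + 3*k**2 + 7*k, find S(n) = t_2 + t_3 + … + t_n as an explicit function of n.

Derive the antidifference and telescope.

t_(k+1)/t_k = (8*k**3 + 27*k**2 + 37*k + 18)/(k*(8*k**2 + 3*k + 7)).
A = 1, B = 1, C = k**3 + 3*k**2/8 + 7*k/8.
Solve (1)·f(k+1) − (1)·f(k) = k**3 + 3*k**2/8 + 7*k/8.
Degrees (0,0,3) ⇒ d ≤ 4.
Coefficient equations give f(k) = k*(k - 1)*(2*k**2 - k + 3)/8.
R(k) = B(k−1)·f(k)/C(k) = (k - 1)*(2*k**2 - k + 3)/(8*k**2 + 3*k + 7); s_k = R·t_k = k*(2*k**3 - 3*k**2 + 4*k - 3).
Δs = k*(8*k**2 + 3*k + 7), as required.
Σ_(k=2)^n t_k = s_(n+1) − s_(2) = (n*(2*n**3 + 5*n**2 + 7*n + 4)) − (18), i.e. 2*n**4 + 5*n**3 + 7*n**2 + 4*n - 18.

S(n) = 2*n**4 + 5*n**3 + 7*n**2 + 4*n - 18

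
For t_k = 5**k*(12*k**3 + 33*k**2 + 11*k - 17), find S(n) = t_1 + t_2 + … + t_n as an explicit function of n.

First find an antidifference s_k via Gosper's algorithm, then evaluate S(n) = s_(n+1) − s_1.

S(n) = 15*5**n*n**3 + 30*5**n*n**2 + 10*5**n*n - 20*5**n + 20

Step 1: r(k) = 5*(12*k**3 + 69*k**2 + 113*k + 39)/(12*k**3 + 33*k**2 + 11*k - 17).
A = 5, B = 1, C = k**3 + 11*k**2/4 + 11*k/12 - 17/12.
Solve (5)·f(k+1) − (1)·f(k) = k**3 + 11*k**2/4 + 11*k/12 - 17/12.
d = 3 from the (0,0,3) case.
Match coefficients ⇒ f(k) = (3*k**3 - 3*k**2 - k - 3)/12.
Then R = B(k−1)f/C = (3*k**3 - 3*k**2 - k - 3)/(12*k**3 + 33*k**2 + 11*k - 17), so s_k = R(k)·t_k = 5**k*(3*k**3 - 3*k**2 - k - 3).
Δs = 5**k*(12*k**3 + 33*k**2 + 11*k - 17), as required.
Evaluate: s_(n+1) = 5**(n + 1)*(3*n**3 + 6*n**2 + 2*n - 4); subtract s_(1) = -20 ⇒ S(n) = 15*5**n*n**3 + 30*5**n*n**2 + 10*5**n*n - 20*5**n + 20.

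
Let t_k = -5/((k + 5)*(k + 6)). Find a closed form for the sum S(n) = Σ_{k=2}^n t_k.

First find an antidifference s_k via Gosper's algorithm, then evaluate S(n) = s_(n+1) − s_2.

r(k) = (k + 5)/(k + 7) after simplifying.
Factor: A=k + 5; B=k + 7; C=1.
Need (k + 5)·f(k+1) − (k + 6)·f(k) = 1.
Bound: deg f ≤ 1.
Match coefficients ⇒ f(k) = k/5.
Then R = B(k−1)f/C = k*(k + 6)/5, so s_k = R(k)·t_k = -k/(k + 5).
Δs = -5/(k**2 + 11*k + 30), as required.
Σ_(k=2)^n t_k = s_(n+1) − s_(2) = ((-n - 1)/(n + 6)) − (-2/7), i.e. 5*(1 - n)/(7*(n + 6)).

S(n) = 5*(1 - n)/(7*(n + 6))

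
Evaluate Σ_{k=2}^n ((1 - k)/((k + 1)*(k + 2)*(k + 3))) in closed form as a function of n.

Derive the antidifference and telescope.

S(n) = n*(1 - n)/(6*(n**2 + 5*n + 6))

t_(k+1)/t_k = k*(k + 1)/((k - 1)*(k + 4)).
A = k + 1, B = k + 4, C = k - 1.
f must satisfy (k + 1)·f(k+1) − (k + 3)·f(k) = k - 1.
Bound: deg f ≤ 2.
Solving with deg f ≤ 2: f(k) = -k.
Get s_k = R·t_k = k/((k + 1)*(k + 2)) with R(k) = B(k−1)f(k)/C(k) = -k*(k + 3)/(k - 1).
s_(k+1) − s_k = (1 - k)/(k**3 + 6*k**2 + 11*k + 6) = t_k.
Telescope: S(n) = s_(n+1) − s_(2) = (n + 1)/(n**2 + 5*n + 6) − (1/6) = n*(1 - n)/(6*(n**2 + 5*n + 6)).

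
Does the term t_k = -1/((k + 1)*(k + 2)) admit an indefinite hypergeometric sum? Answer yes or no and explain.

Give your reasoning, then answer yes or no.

Yes. s_k = -k/(k + 1).

Ratio r(k) = (k + 1)/(k + 3).
A = k + 1, B = k + 3, C = 1.
Need (k + 1)·f(k+1) − (k + 2)·f(k) = 1.
Bound: deg f ≤ 1.
Solving with deg f ≤ 1: f(k) = k.
R(k) = B(k−1)·f(k)/C(k) = k*(k + 2); s_k = R·t_k = -k/(k + 1).
Δs = -1/(k**2 + 3*k + 2), as required.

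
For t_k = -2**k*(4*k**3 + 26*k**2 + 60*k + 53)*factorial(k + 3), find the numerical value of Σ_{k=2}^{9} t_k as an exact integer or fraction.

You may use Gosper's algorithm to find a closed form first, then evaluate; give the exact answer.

Σ = -1421952653714400

Compute t_(k+1)/t_k: get 2*(4*k**4 + 54*k**3 + 276*k**2 + 639*k + 572)/(4*k**3 + 26*k**2 + 60*k + 53).
Normal form (A,B,C) = (2*k + 8, 1, k**3 + 13*k**2/2 + 15*k + 53/4).
Set up (2*k + 8)·f(k+1) − (1)·f(k) − (k**3 + 13*k**2/2 + 15*k + 53/4) = 0.
Bound: deg f ≤ 2.
Solve for f: f(k) = (2*k**2 + 2*k + 3)/4 (degree 2 ≤ 2).
Certificate R = B(k−1)f/C = (2*k**2 + 2*k + 3)/(4*k**3 + 26*k**2 + 60*k + 53) gives s_k = -2**k*(2*k**2 + 2*k + 3)*factorial(k + 3).
Check: Δs_k = -2**k*(4*k**3 + 26*k**2 + 60*k + 53)*factorial(k + 3). ✓
Telescoping: Σ = s_(10) − s_(2) = -1421952653721600 − (-7200) = -1421952653714400.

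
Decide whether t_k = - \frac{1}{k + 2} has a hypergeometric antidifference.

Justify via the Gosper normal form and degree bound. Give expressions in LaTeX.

No — t_k has no hypergeometric antidifference.

Compute t_(k+1)/t_k: get (k + 2)/(k + 3).
So A=k + 2 and B=k + 3, with C=1.
Solve (k + 2)·f(k+1) − (k + 2)·f(k) = 1.
deg f ≤ 0 (via 1,1,0).
Write f(k) = c0. Then LHS − RHS = -1, requiring -1 = 0: contradictory. No certificate.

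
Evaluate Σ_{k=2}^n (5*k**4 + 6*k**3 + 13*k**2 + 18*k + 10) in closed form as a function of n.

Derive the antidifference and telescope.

S(n) = n**5 + 4*n**4 + 9*n**3 + 17*n**2 + 21*n - 52

t_(k+1)/t_k = (5*k**4 + 26*k**3 + 61*k**2 + 82*k + 52)/(5*k**4 + 6*k**3 + 13*k**2 + 18*k + 10).
Gosper form: A/B · C(k+1)/C(k) with A=1, B=1, C=k**4 + 6*k**3/5 + 13*k**2/5 + 18*k/5 + 2.
Key eq: (1)·f(k+1) = (1)·f(k) + (k**4 + 6*k**3/5 + 13*k**2/5 + 18*k/5 + 2).
Bound: deg f ≤ 5.
Coefficient equations give f(k) = k*(k**4 - k**3 + 3*k**2 + 4*k + 3)/5.
Get s_k = R·t_k = k*(k**4 - k**3 + 3*k**2 + 4*k + 3) with R(k) = B(k−1)f(k)/C(k) = k*(k**4 - k**3 + 3*k**2 + 4*k + 3)/(5*k**4 + 6*k**3 + 13*k**2 + 18*k + 10).
Check: Δs_k = 5*k**4 + 6*k**3 + 13*k**2 + 18*k + 10. ✓
s_(n+1) = n**5 + 4*n**4 + 9*n**3 + 17*n**2 + 21*n + 10 and s_(2) = 62, so S(n) = n**5 + 4*n**4 + 9*n**3 + 17*n**2 + 21*n - 52.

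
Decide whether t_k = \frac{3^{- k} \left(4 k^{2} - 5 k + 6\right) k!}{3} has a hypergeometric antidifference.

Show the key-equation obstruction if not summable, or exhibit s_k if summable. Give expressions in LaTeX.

Ratio r(k) = (k + 1)*(-5*k + 4*(k + 1)**2 + 1)/(3*(4*k**2 - 5*k + 6)).
Take A(k)=k/3 + 1/3, B(k)=1, C(k)=k**2 - 5*k/4 + 3/2.
f must satisfy (k/3 + 1/3)·f(k+1) − (1)·f(k) = k**2 - 5*k/4 + 3/2.
Degrees (1,0,2) ⇒ d ≤ 1.
Match coefficients ⇒ f(k) = 3*(4*k - 1)/4.
Get s_k = R·t_k = (4*k - 1)*factorial(k)/3**k with R(k) = B(k−1)f(k)/C(k) = 3*(4*k - 1)/(4*k**2 - 5*k + 6).
Check: Δs_k = (4*k**2 - 5*k + 6)*factorial(k)/(3*3**k). ✓

Yes. s_k = 3^{- k} \left(4 k - 1\right) k!.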